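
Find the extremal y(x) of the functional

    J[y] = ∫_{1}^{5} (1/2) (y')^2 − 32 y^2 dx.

The Lagrangian is L = (1/2) (y')^2 − 32 y^2.
Compute ∂L/∂y = -64y, ∂L/∂y' = y'.
The Euler-Lagrange equation d/dx(∂L/∂y') − ∂L/∂y = 0 reduces to
    y'' + 64 y = 0.
Its general solution is
    y(x) = A sin(8x) + B cos(8x),
with A, B fixed by the endpoint conditions.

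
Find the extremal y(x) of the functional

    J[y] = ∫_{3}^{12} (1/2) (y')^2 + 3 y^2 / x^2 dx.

The Lagrangian is L = (1/2) (y')^2 + 3 y^2 / x^2.
Compute ∂L/∂y = 6y/x^2, ∂L/∂y' = y'.
The Euler-Lagrange equation d/dx(∂L/∂y') − ∂L/∂y = 0 reduces to
    y'' − 6/x^2 · y = 0  (x > 0).
Its general solution is
    y(x) = A x^3 + B x^(-2),
with A, B fixed by the endpoint conditions.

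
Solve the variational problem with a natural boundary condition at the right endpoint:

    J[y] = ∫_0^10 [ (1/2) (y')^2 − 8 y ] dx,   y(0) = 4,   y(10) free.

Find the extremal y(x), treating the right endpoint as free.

The Lagrangian L = (1/2) (y')^2 − 8 y gives
    ∂L/∂y = −8,   ∂L/∂y' = y'.
Euler-Lagrange: d/dx(y') − (−8) = 0, i.e. y'' + 8 = 0, so
    y(x) = −(8/2) x^2 + C1 x + C2.
Fixed left endpoint y(0) = 4 ⇒ C2 = 4.
The right endpoint x = 10 is free, so the natural (transversality) condition is ∂L/∂y' |_{x=10} = 0, i.e. y'(10) = 0.
Compute y'(x) = −8 x + C1, so y'(10) = −80 + C1 = 0 ⇒ C1 = 80.
Therefore the extremal is
    y(x) = −4 x^2 + 80 x + 4.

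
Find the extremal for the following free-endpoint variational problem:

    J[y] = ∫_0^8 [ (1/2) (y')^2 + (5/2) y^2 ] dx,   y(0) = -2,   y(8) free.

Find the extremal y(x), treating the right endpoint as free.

The Lagrangian L = (1/2) (y')^2 + (5/2) y^2 gives
    ∂L/∂y = 5 y,   ∂L/∂y' = y'.
Euler-Lagrange: y'' − 5 y = 0.
With k = sqrt(5), the general solution is
    y(x) = A cosh(sqrt(5) x) + B sinh(sqrt(5) x).
Fixed left endpoint y(0) = -2 ⇒ A = -2.
The right endpoint x = 8 is free, so the natural (transversality) condition is ∂L/∂y' |_{x=8} = 0, i.e. y'(8) = 0.
Compute y'(x) = A k sinh(k x) + B k cosh(k x), so
    y'(8) = A k sinh(k·8) + B k cosh(k·8) = 0
    ⇒ B = −A tanh(k·8) = 2 tanh(sqrt(5)·8).
Therefore the extremal is
    y(x) = −2 cosh(sqrt(5) x) + 2 tanh(sqrt(5)·8) sinh(sqrt(5) x).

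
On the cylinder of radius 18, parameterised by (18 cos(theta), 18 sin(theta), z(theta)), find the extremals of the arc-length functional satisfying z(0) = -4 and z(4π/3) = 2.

Parameterise the cylinder of radius R = 18 as
    r(θ) = (18 cos θ, 18 sin θ, z(θ)).
The arc-length element is
    ds = sqrt(324 + (dz/dθ)^2) dθ,
so the Lagrangian is L = sqrt(324 + z'^2).
L depends on z' only, not on z or θ, so ∂L/∂z = 0 and
    ∂L/∂z' = z' / sqrt(324 + z'^2).
The Euler-Lagrange equation gives
    d/dθ( z' / sqrt(324 + z'^2) ) = 0,
so z' is constant. Integrating once:
    z(θ) = a θ + b,
a helix on the cylinder (a straight line when the cylinder is unrolled). The constants a, b are determined by the endpoint conditions.
With endpoint conditions z(0) = -4 and z(4π/3) = 2: from z(0) = b we get b = -4, and a·4π/3 + -4 = 2 gives a = 9/(2π), so
    z(θ) = (9/(2π)) θ − 4.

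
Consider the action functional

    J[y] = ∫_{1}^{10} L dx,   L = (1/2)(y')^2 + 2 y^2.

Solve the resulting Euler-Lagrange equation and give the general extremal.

The Lagrangian is L = (1/2)(y')^2 + 2 y^2.
∂L/∂y = 4y.
∂L/∂y' = y'.
The Euler-Lagrange equation d/dx(∂L/∂y') − ∂L/∂y = 0 becomes:
    y'' - 4 y = 0
General solution: y(x) = A e^(2x) + B e^(-2x), where A and B are arbitrary constants fixed by the endpoint conditions.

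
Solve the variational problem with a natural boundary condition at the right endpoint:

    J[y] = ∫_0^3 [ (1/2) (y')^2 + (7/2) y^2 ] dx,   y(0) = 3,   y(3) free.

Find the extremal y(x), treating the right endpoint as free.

The Lagrangian L = (1/2) (y')^2 + (7/2) y^2 gives
    ∂L/∂y = 7 y,   ∂L/∂y' = y'.
Euler-Lagrange: y'' − 7 y = 0.
With k = sqrt(7), the general solution is
    y(x) = A cosh(sqrt(7) x) + B sinh(sqrt(7) x).
Fixed left endpoint y(0) = 3 ⇒ A = 3.
The right endpoint x = 3 is free, so the natural (transversality) condition is ∂L/∂y' |_{x=3} = 0, i.e. y'(3) = 0.
Compute y'(x) = A k sinh(k x) + B k cosh(k x), so
    y'(3) = A k sinh(k·3) + B k cosh(k·3) = 0
    ⇒ B = −A tanh(k·3) = − 3 tanh(sqrt(7)·3).
Therefore the extremal is
    y(x) = 3 cosh(sqrt(7) x) − 3 tanh(sqrt(7)·3) sinh(sqrt(7) x).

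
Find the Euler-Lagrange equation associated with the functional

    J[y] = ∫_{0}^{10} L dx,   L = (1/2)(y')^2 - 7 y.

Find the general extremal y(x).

The Lagrangian is L = (1/2)(y')^2 - 7 y.
∂L/∂y = -7.
∂L/∂y' = y'.
The Euler-Lagrange equation d/dx(∂L/∂y') − ∂L/∂y = 0 becomes:
    y'' + 7 = 0
General solution: y(x) = -(7/2) x^2 + A x + B, where A and B are arbitrary constants fixed by the endpoint conditions.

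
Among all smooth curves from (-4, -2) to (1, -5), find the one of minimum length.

Arc-length functional: J[y] = ∫ sqrt(1 + (y')^2) dx.
Lagrangian L = sqrt(1 + (y')^2) has no explicit y dependence, so ∂L/∂y = 0 and the Euler-Lagrange equation gives
    d/dx( y' / sqrt(1 + (y')^2) ) = 0  ⇒  y' / sqrt(1 + (y')^2) = const.
Hence y' is constant, so y(x) is affine.
Fitting the endpoints (-4, -2) and (1, -5):
    slope m = ((-5) − (-2)) / (1 − (-4)) = -3/5,
    intercept c = (-2) − m·(-4) = -22/5.
Extremal: y(x) = (-3/5) x - 22/5.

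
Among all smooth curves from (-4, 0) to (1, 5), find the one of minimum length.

Arc-length functional: J[y] = ∫ sqrt(1 + (y')^2) dx.
Lagrangian L = sqrt(1 + (y')^2) has no explicit y dependence, so ∂L/∂y = 0 and the Euler-Lagrange equation gives
    d/dx( y' / sqrt(1 + (y')^2) ) = 0  ⇒  y' / sqrt(1 + (y')^2) = const.
Hence y' is constant, so y(x) is affine.
Fitting the endpoints (-4, 0) and (1, 5):
    slope m = (5 − 0) / (1 − (-4)) = 1,
    intercept c = 0 − m·(-4) = 4.
Extremal: y(x) = x + 4.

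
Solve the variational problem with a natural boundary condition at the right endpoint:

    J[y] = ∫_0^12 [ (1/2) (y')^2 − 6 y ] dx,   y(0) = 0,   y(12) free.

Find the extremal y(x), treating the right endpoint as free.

The Lagrangian L = (1/2) (y')^2 − 6 y gives
    ∂L/∂y = −6,   ∂L/∂y' = y'.
Euler-Lagrange: d/dx(y') − (−6) = 0, i.e. y'' + 6 = 0, so
    y(x) = −(6/2) x^2 + C1 x + C2.
Fixed left endpoint y(0) = 0 ⇒ C2 = 0.
The right endpoint x = 12 is free, so the natural (transversality) condition is ∂L/∂y' |_{x=12} = 0, i.e. y'(12) = 0.
Compute y'(x) = −6 x + C1, so y'(12) = −72 + C1 = 0 ⇒ C1 = 72.
Therefore the extremal is
    y(x) = −3 x^2 + 72 x.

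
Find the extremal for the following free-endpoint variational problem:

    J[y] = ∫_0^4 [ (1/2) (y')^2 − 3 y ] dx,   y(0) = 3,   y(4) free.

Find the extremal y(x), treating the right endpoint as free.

The Lagrangian L = (1/2) (y')^2 − 3 y gives
    ∂L/∂y = −3,   ∂L/∂y' = y'.
Euler-Lagrange: d/dx(y') − (−3) = 0, i.e. y'' + 3 = 0, so
    y(x) = −(3/2) x^2 + C1 x + C2.
Fixed left endpoint y(0) = 3 ⇒ C2 = 3.
The right endpoint x = 4 is free, so the natural (transversality) condition is ∂L/∂y' |_{x=4} = 0, i.e. y'(4) = 0.
Compute y'(x) = −3 x + C1, so y'(4) = −12 + C1 = 0 ⇒ C1 = 12.
Therefore the extremal is
    y(x) = −(3/2) x^2 + 12 x + 3.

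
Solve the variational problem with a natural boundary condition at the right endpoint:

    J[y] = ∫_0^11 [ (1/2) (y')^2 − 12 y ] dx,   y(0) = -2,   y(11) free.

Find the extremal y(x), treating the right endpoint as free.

The Lagrangian L = (1/2) (y')^2 − 12 y gives
    ∂L/∂y = −12,   ∂L/∂y' = y'.
Euler-Lagrange: d/dx(y') − (−12) = 0, i.e. y'' + 12 = 0, so
    y(x) = −(12/2) x^2 + C1 x + C2.
Fixed left endpoint y(0) = -2 ⇒ C2 = -2.
The right endpoint x = 11 is free, so the natural (transversality) condition is ∂L/∂y' |_{x=11} = 0, i.e. y'(11) = 0.
Compute y'(x) = −12 x + C1, so y'(11) = −132 + C1 = 0 ⇒ C1 = 132.
Therefore the extremal is
    y(x) = −6 x^2 + 132 x − 2.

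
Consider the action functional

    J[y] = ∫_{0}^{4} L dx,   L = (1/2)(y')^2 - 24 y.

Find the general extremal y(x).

The Lagrangian is L = (1/2)(y')^2 - 24 y.
∂L/∂y = -24.
∂L/∂y' = y'.
The Euler-Lagrange equation d/dx(∂L/∂y') − ∂L/∂y = 0 becomes:
    y'' + 24 = 0
General solution: y(x) = -12 x^2 + A x + B, where A and B are arbitrary constants fixed by the endpoint conditions.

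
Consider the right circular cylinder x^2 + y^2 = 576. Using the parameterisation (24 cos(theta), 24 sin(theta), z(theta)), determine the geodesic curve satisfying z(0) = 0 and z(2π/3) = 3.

Parameterise the cylinder of radius R = 24 as
    r(θ) = (24 cos θ, 24 sin θ, z(θ)).
The arc-length element is
    ds = sqrt(576 + (dz/dθ)^2) dθ,
so the Lagrangian is L = sqrt(576 + z'^2).
L depends on z' only, not on z or θ, so ∂L/∂z = 0 and
    ∂L/∂z' = z' / sqrt(576 + z'^2).
The Euler-Lagrange equation gives
    d/dθ( z' / sqrt(576 + z'^2) ) = 0,
so z' is constant. Integrating once:
    z(θ) = a θ + b,
a helix on the cylinder (a straight line when the cylinder is unrolled). The constants a, b are determined by the endpoint conditions.
With endpoint conditions z(0) = 0 and z(2π/3) = 3: from z(0) = b we get b = 0, and a·2π/3 + 0 = 3 gives a = 9/(2π), so
    z(θ) = (9/(2π)) θ.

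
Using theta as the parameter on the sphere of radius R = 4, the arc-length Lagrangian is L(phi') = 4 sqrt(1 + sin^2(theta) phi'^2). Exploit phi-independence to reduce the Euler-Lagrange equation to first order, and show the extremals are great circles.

On the sphere of radius R = 4 with spherical coordinates (θ, φ), the induced metric is
    ds^2 = 16(dθ^2 + sin^2(θ) dφ^2).
Parameterise by θ; the arc-length functional is
    J[φ] = ∫ 4 sqrt(1 + sin^2(θ) (dφ/dθ)^2) dθ,
so L = 4 sqrt(1 + sin^2(θ) φ'^2). Compute
    ∂L/∂φ = 0  (L has no explicit φ dependence),
    ∂L/∂φ' = 4 sin^2(θ) φ' / sqrt(1 + sin^2(θ) φ'^2).
Since ∂L/∂φ = 0, the Euler-Lagrange equation
    d/dθ(∂L/∂φ') − ∂L/∂φ = 0
reduces to d/dθ(∂L/∂φ') = 0, i.e. the momentum conjugate to φ is conserved:
    4 sin^2(θ) φ' / sqrt(1 + sin^2(θ) φ'^2) = C.
The overall factor of 4 is constant, so dividing through gives Clairaut's relation sin^2(θ) φ' / sqrt(1 + sin^2(θ) φ'^2) = C' (with C' = C/4). Solving for φ' and integrating gives the great-circle family
    cot(θ) = A cos(φ − φ_0),
i.e. the intersection of the sphere with a plane through the origin. The two constants A and φ_0 (equivalently C and one phase) are fixed by the two endpoint conditions.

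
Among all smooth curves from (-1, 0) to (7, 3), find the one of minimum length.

Arc-length functional: J[y] = ∫ sqrt(1 + (y')^2) dx.
Lagrangian L = sqrt(1 + (y')^2) has no explicit y dependence, so ∂L/∂y = 0 and the Euler-Lagrange equation gives
    d/dx( y' / sqrt(1 + (y')^2) ) = 0  ⇒  y' / sqrt(1 + (y')^2) = const.
Hence y' is constant, so y(x) is affine.
Fitting the endpoints (-1, 0) and (7, 3):
    slope m = (3 − 0) / (7 − (-1)) = 3/8,
    intercept c = 0 − m·(-1) = 3/8.
Extremal: y(x) = (3/8) x + 3/8.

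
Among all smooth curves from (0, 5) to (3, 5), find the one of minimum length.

Arc-length functional: J[y] = ∫ sqrt(1 + (y')^2) dx.
Lagrangian L = sqrt(1 + (y')^2) has no explicit y dependence, so ∂L/∂y = 0 and the Euler-Lagrange equation gives
    d/dx( y' / sqrt(1 + (y')^2) ) = 0  ⇒  y' / sqrt(1 + (y')^2) = const.
Hence y' is constant, so y(x) is affine.
Fitting the endpoints (0, 5) and (3, 5):
    slope m = (5 − 5) / (3 − 0) = 0,
    intercept c = 5 − m·0 = 5.
Extremal: y(x) = 5.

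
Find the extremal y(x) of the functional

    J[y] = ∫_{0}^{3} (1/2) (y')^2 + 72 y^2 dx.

The Lagrangian is L = (1/2) (y')^2 + 72 y^2.
Compute ∂L/∂y = 144y, ∂L/∂y' = y'.
The Euler-Lagrange equation d/dx(∂L/∂y') − ∂L/∂y = 0 reduces to
    y'' − 144 y = 0.
Its general solution is
    y(x) = A e^(12x) + B e^(−12x),
with A, B fixed by the endpoint conditions.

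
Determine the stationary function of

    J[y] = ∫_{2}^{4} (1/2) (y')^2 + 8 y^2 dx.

The Lagrangian is L = (1/2) (y')^2 + 8 y^2.
Compute ∂L/∂y = 16y, ∂L/∂y' = y'.
The Euler-Lagrange equation d/dx(∂L/∂y') − ∂L/∂y = 0 reduces to
    y'' − 16 y = 0.
Its general solution is
    y(x) = A e^(4x) + B e^(−4x),
with A, B fixed by the endpoint conditions.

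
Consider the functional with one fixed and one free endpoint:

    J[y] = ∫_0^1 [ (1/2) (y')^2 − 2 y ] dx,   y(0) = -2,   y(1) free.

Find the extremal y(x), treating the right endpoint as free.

The Lagrangian L = (1/2) (y')^2 − 2 y gives
    ∂L/∂y = −2,   ∂L/∂y' = y'.
Euler-Lagrange: d/dx(y') − (−2) = 0, i.e. y'' + 2 = 0, so
    y(x) = −(2/2) x^2 + C1 x + C2.
Fixed left endpoint y(0) = -2 ⇒ C2 = -2.
The right endpoint x = 1 is free, so the natural (transversality) condition is ∂L/∂y' |_{x=1} = 0, i.e. y'(1) = 0.
Compute y'(x) = −2 x + C1, so y'(1) = −2 + C1 = 0 ⇒ C1 = 2.
Therefore the extremal is
    y(x) = −x^2 + 2 x − 2.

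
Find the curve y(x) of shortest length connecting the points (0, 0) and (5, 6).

Arc-length functional: J[y] = ∫ sqrt(1 + (y')^2) dx.
Lagrangian L = sqrt(1 + (y')^2) has no explicit y dependence, so ∂L/∂y = 0 and the Euler-Lagrange equation gives
    d/dx( y' / sqrt(1 + (y')^2) ) = 0  ⇒  y' / sqrt(1 + (y')^2) = const.
Hence y' is constant, so y(x) is affine.
Fitting the endpoints (0, 0) and (5, 6):
    slope m = (6 − 0) / (5 − 0) = 6/5,
    intercept c = 0 − m·0 = 0.
Extremal: y(x) = (6/5) x.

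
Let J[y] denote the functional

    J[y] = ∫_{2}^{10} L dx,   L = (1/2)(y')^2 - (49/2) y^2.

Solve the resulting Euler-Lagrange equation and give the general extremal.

The Lagrangian is L = (1/2)(y')^2 - (49/2) y^2.
∂L/∂y = -49y.
∂L/∂y' = y'.
The Euler-Lagrange equation d/dx(∂L/∂y') − ∂L/∂y = 0 becomes:
    y'' + 49 y = 0
General solution: y(x) = A sin(7x) + B cos(7x), where A and B are arbitrary constants fixed by the endpoint conditions.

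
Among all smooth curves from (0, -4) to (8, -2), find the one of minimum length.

Arc-length functional: J[y] = ∫ sqrt(1 + (y')^2) dx.
Lagrangian L = sqrt(1 + (y')^2) has no explicit y dependence, so ∂L/∂y = 0 and the Euler-Lagrange equation gives
    d/dx( y' / sqrt(1 + (y')^2) ) = 0  ⇒  y' / sqrt(1 + (y')^2) = const.
Hence y' is constant, so y(x) is affine.
Fitting the endpoints (0, -4) and (8, -2):
    slope m = ((-2) − (-4)) / (8 − 0) = 1/4,
    intercept c = (-4) − m·0 = -4.
Extremal: y(x) = (1/4) x - 4.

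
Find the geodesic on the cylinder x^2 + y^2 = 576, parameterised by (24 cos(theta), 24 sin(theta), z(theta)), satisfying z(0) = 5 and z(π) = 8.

Parameterise the cylinder of radius R = 24 as
    r(θ) = (24 cos θ, 24 sin θ, z(θ)).
The arc-length element is
    ds = sqrt(576 + (dz/dθ)^2) dθ,
so the Lagrangian is L = sqrt(576 + z'^2).
L depends on z' only, not on z or θ, so ∂L/∂z = 0 and
    ∂L/∂z' = z' / sqrt(576 + z'^2).
The Euler-Lagrange equation gives
    d/dθ( z' / sqrt(576 + z'^2) ) = 0,
so z' is constant. Integrating once:
    z(θ) = a θ + b,
a helix on the cylinder (a straight line when the cylinder is unrolled). The constants a, b are determined by the endpoint conditions.
With endpoint conditions z(0) = 5 and z(π) = 8: from z(0) = b we get b = 5, and a·π + 5 = 8 gives a = 3/π, so
    z(θ) = (3/π) θ + 5.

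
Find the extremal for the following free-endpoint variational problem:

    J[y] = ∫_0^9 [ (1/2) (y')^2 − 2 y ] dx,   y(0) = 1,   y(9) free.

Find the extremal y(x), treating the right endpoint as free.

The Lagrangian L = (1/2) (y')^2 − 2 y gives
    ∂L/∂y = −2,   ∂L/∂y' = y'.
Euler-Lagrange: d/dx(y') − (−2) = 0, i.e. y'' + 2 = 0, so
    y(x) = −(2/2) x^2 + C1 x + C2.
Fixed left endpoint y(0) = 1 ⇒ C2 = 1.
The right endpoint x = 9 is free, so the natural (transversality) condition is ∂L/∂y' |_{x=9} = 0, i.e. y'(9) = 0.
Compute y'(x) = −2 x + C1, so y'(9) = −18 + C1 = 0 ⇒ C1 = 18.
Therefore the extremal is
    y(x) = −x^2 + 18 x + 1.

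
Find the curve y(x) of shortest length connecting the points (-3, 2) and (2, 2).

Arc-length functional: J[y] = ∫ sqrt(1 + (y')^2) dx.
Lagrangian L = sqrt(1 + (y')^2) has no explicit y dependence, so ∂L/∂y = 0 and the Euler-Lagrange equation gives
    d/dx( y' / sqrt(1 + (y')^2) ) = 0  ⇒  y' / sqrt(1 + (y')^2) = const.
Hence y' is constant, so y(x) is affine.
Fitting the endpoints (-3, 2) and (2, 2):
    slope m = (2 − 2) / (2 − (-3)) = 0,
    intercept c = 2 − m·(-3) = 2.
Extremal: y(x) = 2.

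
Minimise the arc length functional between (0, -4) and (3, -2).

Arc-length functional: J[y] = ∫ sqrt(1 + (y')^2) dx.
Lagrangian L = sqrt(1 + (y')^2) has no explicit y dependence, so ∂L/∂y = 0 and the Euler-Lagrange equation gives
    d/dx( y' / sqrt(1 + (y')^2) ) = 0  ⇒  y' / sqrt(1 + (y')^2) = const.
Hence y' is constant, so y(x) is affine.
Fitting the endpoints (0, -4) and (3, -2):
    slope m = ((-2) − (-4)) / (3 − 0) = 2/3,
    intercept c = (-4) − m·0 = -4.
Extremal: y(x) = (2/3) x - 4.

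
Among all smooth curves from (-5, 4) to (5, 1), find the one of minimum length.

Arc-length functional: J[y] = ∫ sqrt(1 + (y')^2) dx.
Lagrangian L = sqrt(1 + (y')^2) has no explicit y dependence, so ∂L/∂y = 0 and the Euler-Lagrange equation gives
    d/dx( y' / sqrt(1 + (y')^2) ) = 0  ⇒  y' / sqrt(1 + (y')^2) = const.
Hence y' is constant, so y(x) is affine.
Fitting the endpoints (-5, 4) and (5, 1):
    slope m = (1 − 4) / (5 − (-5)) = -3/10,
    intercept c = 4 − m·(-5) = 5/2.
Extremal: y(x) = (-3/10) x + 5/2.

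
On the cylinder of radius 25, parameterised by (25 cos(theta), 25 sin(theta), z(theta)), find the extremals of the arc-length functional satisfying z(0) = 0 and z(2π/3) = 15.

Parameterise the cylinder of radius R = 25 as
    r(θ) = (25 cos θ, 25 sin θ, z(θ)).
The arc-length element is
    ds = sqrt(625 + (dz/dθ)^2) dθ,
so the Lagrangian is L = sqrt(625 + z'^2).
L depends on z' only, not on z or θ, so ∂L/∂z = 0 and
    ∂L/∂z' = z' / sqrt(625 + z'^2).
The Euler-Lagrange equation gives
    d/dθ( z' / sqrt(625 + z'^2) ) = 0,
so z' is constant. Integrating once:
    z(θ) = a θ + b,
a helix on the cylinder (a straight line when the cylinder is unrolled). The constants a, b are determined by the endpoint conditions.
With endpoint conditions z(0) = 0 and z(2π/3) = 15: from z(0) = b we get b = 0, and a·2π/3 + 0 = 15 gives a = 45/(2π), so
    z(θ) = (45/(2π)) θ.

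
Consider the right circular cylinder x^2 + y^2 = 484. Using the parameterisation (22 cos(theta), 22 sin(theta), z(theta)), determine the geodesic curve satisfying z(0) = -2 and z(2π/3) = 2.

Parameterise the cylinder of radius R = 22 as
    r(θ) = (22 cos θ, 22 sin θ, z(θ)).
The arc-length element is
    ds = sqrt(484 + (dz/dθ)^2) dθ,
so the Lagrangian is L = sqrt(484 + z'^2).
L depends on z' only, not on z or θ, so ∂L/∂z = 0 and
    ∂L/∂z' = z' / sqrt(484 + z'^2).
The Euler-Lagrange equation gives
    d/dθ( z' / sqrt(484 + z'^2) ) = 0,
so z' is constant. Integrating once:
    z(θ) = a θ + b,
a helix on the cylinder (a straight line when the cylinder is unrolled). The constants a, b are determined by the endpoint conditions.
With endpoint conditions z(0) = -2 and z(2π/3) = 2: from z(0) = b we get b = -2, and a·2π/3 + -2 = 2 gives a = 6/π, so
    z(θ) = (6/π) θ − 2.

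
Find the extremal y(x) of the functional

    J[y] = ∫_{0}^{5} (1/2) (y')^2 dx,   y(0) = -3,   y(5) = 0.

The Lagrangian is L = (1/2) (y')^2.
Compute ∂L/∂y = 0, ∂L/∂y' = y'.
The Euler-Lagrange equation d/dx(∂L/∂y') − ∂L/∂y = 0 reduces to
    y'' = 0.
Its general solution is
    y(x) = A x + B,
with A, B fixed by the endpoint conditions.
Applying the endpoint conditions y(0) = -3 and y(5) = 0: solve A·0 + B = -3 and A·5 + B = 0. Subtracting gives A(5 − 0) = 0 − -3, so A = 3/5, and B = -3 − A·0 = -3. Therefore
    y(x) = (3/5) x - 3.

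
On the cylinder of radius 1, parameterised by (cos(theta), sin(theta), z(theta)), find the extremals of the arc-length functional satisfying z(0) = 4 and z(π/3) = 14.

Parameterise the cylinder of radius R = 1 as
    r(θ) = (cos θ, sin θ, z(θ)).
The arc-length element is
    ds = sqrt(1 + (dz/dθ)^2) dθ,
so the Lagrangian is L = sqrt(1 + z'^2).
L depends on z' only, not on z or θ, so ∂L/∂z = 0 and
    ∂L/∂z' = z' / sqrt(1 + z'^2).
The Euler-Lagrange equation gives
    d/dθ( z' / sqrt(1 + z'^2) ) = 0,
so z' is constant. Integrating once:
    z(θ) = a θ + b,
a helix on the cylinder (a straight line when the cylinder is unrolled). The constants a, b are determined by the endpoint conditions.
With endpoint conditions z(0) = 4 and z(π/3) = 14: from z(0) = b we get b = 4, and a·π/3 + 4 = 14 gives a = 30/π, so
    z(θ) = (30/π) θ + 4.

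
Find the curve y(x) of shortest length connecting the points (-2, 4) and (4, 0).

Arc-length functional: J[y] = ∫ sqrt(1 + (y')^2) dx.
Lagrangian L = sqrt(1 + (y')^2) has no explicit y dependence, so ∂L/∂y = 0 and the Euler-Lagrange equation gives
    d/dx( y' / sqrt(1 + (y')^2) ) = 0  ⇒  y' / sqrt(1 + (y')^2) = const.
Hence y' is constant, so y(x) is affine.
Fitting the endpoints (-2, 4) and (4, 0):
    slope m = (0 − 4) / (4 − (-2)) = -2/3,
    intercept c = 4 − m·(-2) = 8/3.
Extremal: y(x) = (-2/3) x + 8/3.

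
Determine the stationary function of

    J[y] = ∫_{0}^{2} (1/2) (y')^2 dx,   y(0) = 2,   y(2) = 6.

The Lagrangian is L = (1/2) (y')^2.
Compute ∂L/∂y = 0, ∂L/∂y' = y'.
The Euler-Lagrange equation d/dx(∂L/∂y') − ∂L/∂y = 0 reduces to
    y'' = 0.
Its general solution is
    y(x) = A x + B,
with A, B fixed by the endpoint conditions.
Applying the endpoint conditions y(0) = 2 and y(2) = 6: solve A·0 + B = 2 and A·2 + B = 6. Subtracting gives A(2 − 0) = 6 − 2, so A = 2, and B = 2 − A·0 = 2. Therefore
    y(x) = 2 x + 2.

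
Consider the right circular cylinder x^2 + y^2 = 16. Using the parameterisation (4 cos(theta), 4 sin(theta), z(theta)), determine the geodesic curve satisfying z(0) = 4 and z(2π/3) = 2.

Parameterise the cylinder of radius R = 4 as
    r(θ) = (4 cos θ, 4 sin θ, z(θ)).
The arc-length element is
    ds = sqrt(16 + (dz/dθ)^2) dθ,
so the Lagrangian is L = sqrt(16 + z'^2).
L depends on z' only, not on z or θ, so ∂L/∂z = 0 and
    ∂L/∂z' = z' / sqrt(16 + z'^2).
The Euler-Lagrange equation gives
    d/dθ( z' / sqrt(16 + z'^2) ) = 0,
so z' is constant. Integrating once:
    z(θ) = a θ + b,
a helix on the cylinder (a straight line when the cylinder is unrolled). The constants a, b are determined by the endpoint conditions.
With endpoint conditions z(0) = 4 and z(2π/3) = 2: from z(0) = b we get b = 4, and a·2π/3 + 4 = 2 gives a = -3/π, so
    z(θ) = (-3/π) θ + 4.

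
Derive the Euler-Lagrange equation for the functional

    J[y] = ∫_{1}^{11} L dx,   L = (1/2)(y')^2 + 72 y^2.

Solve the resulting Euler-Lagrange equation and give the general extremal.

The Lagrangian is L = (1/2)(y')^2 + 72 y^2.
∂L/∂y = 144y.
∂L/∂y' = y'.
The Euler-Lagrange equation d/dx(∂L/∂y') − ∂L/∂y = 0 becomes:
    y'' - 144 y = 0
General solution: y(x) = A e^(12x) + B e^(-12x), where A and B are arbitrary constants fixed by the endpoint conditions.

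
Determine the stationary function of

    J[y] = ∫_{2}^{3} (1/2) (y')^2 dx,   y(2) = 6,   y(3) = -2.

The Lagrangian is L = (1/2) (y')^2.
Compute ∂L/∂y = 0, ∂L/∂y' = y'.
The Euler-Lagrange equation d/dx(∂L/∂y') − ∂L/∂y = 0 reduces to
    y'' = 0.
Its general solution is
    y(x) = A x + B,
with A, B fixed by the endpoint conditions.
Applying the endpoint conditions y(2) = 6 and y(3) = -2: solve A·2 + B = 6 and A·3 + B = -2. Subtracting gives A(3 − 2) = -2 − 6, so A = -8, and B = 6 − A·2 = 22. Therefore
    y(x) = -8 x + 22.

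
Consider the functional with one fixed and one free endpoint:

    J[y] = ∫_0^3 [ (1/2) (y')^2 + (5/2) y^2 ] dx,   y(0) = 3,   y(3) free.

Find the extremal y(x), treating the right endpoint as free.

The Lagrangian L = (1/2) (y')^2 + (5/2) y^2 gives
    ∂L/∂y = 5 y,   ∂L/∂y' = y'.
Euler-Lagrange: y'' − 5 y = 0.
With k = sqrt(5), the general solution is
    y(x) = A cosh(sqrt(5) x) + B sinh(sqrt(5) x).
Fixed left endpoint y(0) = 3 ⇒ A = 3.
The right endpoint x = 3 is free, so the natural (transversality) condition is ∂L/∂y' |_{x=3} = 0, i.e. y'(3) = 0.
Compute y'(x) = A k sinh(k x) + B k cosh(k x), so
    y'(3) = A k sinh(k·3) + B k cosh(k·3) = 0
    ⇒ B = −A tanh(k·3) = − 3 tanh(sqrt(5)·3).
Therefore the extremal is
    y(x) = 3 cosh(sqrt(5) x) − 3 tanh(sqrt(5)·3) sinh(sqrt(5) x).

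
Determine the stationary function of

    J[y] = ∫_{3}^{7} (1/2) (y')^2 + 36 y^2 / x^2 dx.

The Lagrangian is L = (1/2) (y')^2 + 36 y^2 / x^2.
Compute ∂L/∂y = 72y/x^2, ∂L/∂y' = y'.
The Euler-Lagrange equation d/dx(∂L/∂y') − ∂L/∂y = 0 reduces to
    y'' − 72/x^2 · y = 0  (x > 0).
Its general solution is
    y(x) = A x^9 + B x^(-8),
with A, B fixed by the endpoint conditions.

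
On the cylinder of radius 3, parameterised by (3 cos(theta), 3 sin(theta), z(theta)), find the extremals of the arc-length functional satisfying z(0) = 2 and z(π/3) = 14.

Parameterise the cylinder of radius R = 3 as
    r(θ) = (3 cos θ, 3 sin θ, z(θ)).
The arc-length element is
    ds = sqrt(9 + (dz/dθ)^2) dθ,
so the Lagrangian is L = sqrt(9 + z'^2).
L depends on z' only, not on z or θ, so ∂L/∂z = 0 and
    ∂L/∂z' = z' / sqrt(9 + z'^2).
The Euler-Lagrange equation gives
    d/dθ( z' / sqrt(9 + z'^2) ) = 0,
so z' is constant. Integrating once:
    z(θ) = a θ + b,
a helix on the cylinder (a straight line when the cylinder is unrolled). The constants a, b are determined by the endpoint conditions.
With endpoint conditions z(0) = 2 and z(π/3) = 14: from z(0) = b we get b = 2, and a·π/3 + 2 = 14 gives a = 36/π, so
    z(θ) = (36/π) θ + 2.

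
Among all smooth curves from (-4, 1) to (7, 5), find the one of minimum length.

Arc-length functional: J[y] = ∫ sqrt(1 + (y')^2) dx.
Lagrangian L = sqrt(1 + (y')^2) has no explicit y dependence, so ∂L/∂y = 0 and the Euler-Lagrange equation gives
    d/dx( y' / sqrt(1 + (y')^2) ) = 0  ⇒  y' / sqrt(1 + (y')^2) = const.
Hence y' is constant, so y(x) is affine.
Fitting the endpoints (-4, 1) and (7, 5):
    slope m = (5 − 1) / (7 − (-4)) = 4/11,
    intercept c = 1 − m·(-4) = 27/11.
Extremal: y(x) = (4/11) x + 27/11.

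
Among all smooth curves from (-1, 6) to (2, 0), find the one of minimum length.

Arc-length functional: J[y] = ∫ sqrt(1 + (y')^2) dx.
Lagrangian L = sqrt(1 + (y')^2) has no explicit y dependence, so ∂L/∂y = 0 and the Euler-Lagrange equation gives
    d/dx( y' / sqrt(1 + (y')^2) ) = 0  ⇒  y' / sqrt(1 + (y')^2) = const.
Hence y' is constant, so y(x) is affine.
Fitting the endpoints (-1, 6) and (2, 0):
    slope m = (0 − 6) / (2 − (-1)) = -2,
    intercept c = 6 − m·(-1) = 4.
Extremal: y(x) = -2 x + 4.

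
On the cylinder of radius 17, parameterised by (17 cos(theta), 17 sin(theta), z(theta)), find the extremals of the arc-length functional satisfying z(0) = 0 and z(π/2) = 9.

Parameterise the cylinder of radius R = 17 as
    r(θ) = (17 cos θ, 17 sin θ, z(θ)).
The arc-length element is
    ds = sqrt(289 + (dz/dθ)^2) dθ,
so the Lagrangian is L = sqrt(289 + z'^2).
L depends on z' only, not on z or θ, so ∂L/∂z = 0 and
    ∂L/∂z' = z' / sqrt(289 + z'^2).
The Euler-Lagrange equation gives
    d/dθ( z' / sqrt(289 + z'^2) ) = 0,
so z' is constant. Integrating once:
    z(θ) = a θ + b,
a helix on the cylinder (a straight line when the cylinder is unrolled). The constants a, b are determined by the endpoint conditions.
With endpoint conditions z(0) = 0 and z(π/2) = 9: from z(0) = b we get b = 0, and a·π/2 + 0 = 9 gives a = 18/π, so
    z(θ) = (18/π) θ.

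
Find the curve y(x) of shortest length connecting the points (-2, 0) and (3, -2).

Arc-length functional: J[y] = ∫ sqrt(1 + (y')^2) dx.
Lagrangian L = sqrt(1 + (y')^2) has no explicit y dependence, so ∂L/∂y = 0 and the Euler-Lagrange equation gives
    d/dx( y' / sqrt(1 + (y')^2) ) = 0  ⇒  y' / sqrt(1 + (y')^2) = const.
Hence y' is constant, so y(x) is affine.
Fitting the endpoints (-2, 0) and (3, -2):
    slope m = ((-2) − 0) / (3 − (-2)) = -2/5,
    intercept c = 0 − m·(-2) = -4/5.
Extremal: y(x) = (-2/5) x - 4/5.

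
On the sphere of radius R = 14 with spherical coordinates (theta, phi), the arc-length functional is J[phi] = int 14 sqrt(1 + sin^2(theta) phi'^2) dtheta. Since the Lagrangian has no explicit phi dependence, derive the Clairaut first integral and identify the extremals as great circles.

On the sphere of radius R = 14 with spherical coordinates (θ, φ), the induced metric is
    ds^2 = 196(dθ^2 + sin^2(θ) dφ^2).
Parameterise by θ; the arc-length functional is
    J[φ] = ∫ 14 sqrt(1 + sin^2(θ) (dφ/dθ)^2) dθ,
so L = 14 sqrt(1 + sin^2(θ) φ'^2). Compute
    ∂L/∂φ = 0  (L has no explicit φ dependence),
    ∂L/∂φ' = 14 sin^2(θ) φ' / sqrt(1 + sin^2(θ) φ'^2).
Since ∂L/∂φ = 0, the Euler-Lagrange equation
    d/dθ(∂L/∂φ') − ∂L/∂φ = 0
reduces to d/dθ(∂L/∂φ') = 0, i.e. the momentum conjugate to φ is conserved:
    14 sin^2(θ) φ' / sqrt(1 + sin^2(θ) φ'^2) = C.
The overall factor of 14 is constant, so dividing through gives Clairaut's relation sin^2(θ) φ' / sqrt(1 + sin^2(θ) φ'^2) = C' (with C' = C/14). Solving for φ' and integrating gives the great-circle family
    cot(θ) = A cos(φ − φ_0),
i.e. the intersection of the sphere with a plane through the origin. The two constants A and φ_0 (equivalently C and one phase) are fixed by the two endpoint conditions.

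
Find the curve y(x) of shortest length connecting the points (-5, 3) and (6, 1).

Arc-length functional: J[y] = ∫ sqrt(1 + (y')^2) dx.
Lagrangian L = sqrt(1 + (y')^2) has no explicit y dependence, so ∂L/∂y = 0 and the Euler-Lagrange equation gives
    d/dx( y' / sqrt(1 + (y')^2) ) = 0  ⇒  y' / sqrt(1 + (y')^2) = const.
Hence y' is constant, so y(x) is affine.
Fitting the endpoints (-5, 3) and (6, 1):
    slope m = (1 − 3) / (6 − (-5)) = -2/11,
    intercept c = 3 − m·(-5) = 23/11.
Extremal: y(x) = (-2/11) x + 23/11.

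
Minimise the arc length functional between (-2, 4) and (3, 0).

Arc-length functional: J[y] = ∫ sqrt(1 + (y')^2) dx.
Lagrangian L = sqrt(1 + (y')^2) has no explicit y dependence, so ∂L/∂y = 0 and the Euler-Lagrange equation gives
    d/dx( y' / sqrt(1 + (y')^2) ) = 0  ⇒  y' / sqrt(1 + (y')^2) = const.
Hence y' is constant, so y(x) is affine.
Fitting the endpoints (-2, 4) and (3, 0):
    slope m = (0 − 4) / (3 − (-2)) = -4/5,
    intercept c = 4 − m·(-2) = 12/5.
Extremal: y(x) = (-4/5) x + 12/5.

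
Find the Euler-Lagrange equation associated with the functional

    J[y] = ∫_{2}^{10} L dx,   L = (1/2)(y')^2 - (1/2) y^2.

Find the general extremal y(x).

The Lagrangian is L = (1/2)(y')^2 - (1/2) y^2.
∂L/∂y = -y.
∂L/∂y' = y'.
The Euler-Lagrange equation d/dx(∂L/∂y') − ∂L/∂y = 0 becomes:
    y'' + y = 0
General solution: y(x) = A sin(x) + B cos(x), where A and B are arbitrary constants fixed by the endpoint conditions.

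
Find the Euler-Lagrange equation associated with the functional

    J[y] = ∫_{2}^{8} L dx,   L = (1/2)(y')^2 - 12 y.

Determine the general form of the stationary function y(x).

The Lagrangian is L = (1/2)(y')^2 - 12 y.
∂L/∂y = -12.
∂L/∂y' = y'.
The Euler-Lagrange equation d/dx(∂L/∂y') − ∂L/∂y = 0 becomes:
    y'' + 12 = 0
General solution: y(x) = -6 x^2 + A x + B, where A and B are arbitrary constants fixed by the endpoint conditions.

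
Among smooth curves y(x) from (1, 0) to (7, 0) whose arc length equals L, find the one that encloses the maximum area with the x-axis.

Set up the augmented Lagrangian using a multiplier λ for the length constraint:
    F(y, y') = y − λ sqrt(1 + y'^2).
F has no explicit x dependence, so the Beltrami identity yields a first integral
    F − y' ∂F/∂y' = C.
Compute ∂F/∂y' = −λ y' / sqrt(1 + y'^2). Then
    y − λ sqrt(1 + y'^2) + λ y'^2 / sqrt(1 + y'^2) = C
    ⇒  y − λ / sqrt(1 + y'^2) = C.
Solving for y' and integrating gives
    (x − a)^2 + (y − b)^2 = λ^2,
a circular arc of radius λ. The constants a, b are determined by the endpoint conditions y(1) = y(7) = 0, and λ is fixed implicitly by the length constraint
    ∫_{1}^{7} sqrt(1 + y'^2) dx = L.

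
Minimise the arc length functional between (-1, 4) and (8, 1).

Arc-length functional: J[y] = ∫ sqrt(1 + (y')^2) dx.
Lagrangian L = sqrt(1 + (y')^2) has no explicit y dependence, so ∂L/∂y = 0 and the Euler-Lagrange equation gives
    d/dx( y' / sqrt(1 + (y')^2) ) = 0  ⇒  y' / sqrt(1 + (y')^2) = const.
Hence y' is constant, so y(x) is affine.
Fitting the endpoints (-1, 4) and (8, 1):
    slope m = (1 − 4) / (8 − (-1)) = -1/3,
    intercept c = 4 − m·(-1) = 11/3.
Extremal: y(x) = (-1/3) x + 11/3.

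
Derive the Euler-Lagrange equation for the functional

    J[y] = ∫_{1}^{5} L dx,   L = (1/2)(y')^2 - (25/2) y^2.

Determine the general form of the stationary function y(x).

The Lagrangian is L = (1/2)(y')^2 - (25/2) y^2.
∂L/∂y = -25y.
∂L/∂y' = y'.
The Euler-Lagrange equation d/dx(∂L/∂y') − ∂L/∂y = 0 becomes:
    y'' + 25 y = 0
General solution: y(x) = A sin(5x) + B cos(5x), where A and B are arbitrary constants fixed by the endpoint conditions.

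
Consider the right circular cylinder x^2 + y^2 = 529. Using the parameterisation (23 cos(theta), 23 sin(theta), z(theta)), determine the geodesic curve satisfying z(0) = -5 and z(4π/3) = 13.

Parameterise the cylinder of radius R = 23 as
    r(θ) = (23 cos θ, 23 sin θ, z(θ)).
The arc-length element is
    ds = sqrt(529 + (dz/dθ)^2) dθ,
so the Lagrangian is L = sqrt(529 + z'^2).
L depends on z' only, not on z or θ, so ∂L/∂z = 0 and
    ∂L/∂z' = z' / sqrt(529 + z'^2).
The Euler-Lagrange equation gives
    d/dθ( z' / sqrt(529 + z'^2) ) = 0,
so z' is constant. Integrating once:
    z(θ) = a θ + b,
a helix on the cylinder (a straight line when the cylinder is unrolled). The constants a, b are determined by the endpoint conditions.
With endpoint conditions z(0) = -5 and z(4π/3) = 13: from z(0) = b we get b = -5, and a·4π/3 + -5 = 13 gives a = 27/(2π), so
    z(θ) = (27/(2π)) θ − 5.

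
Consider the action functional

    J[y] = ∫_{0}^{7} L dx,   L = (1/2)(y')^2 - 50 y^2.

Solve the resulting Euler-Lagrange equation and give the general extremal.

The Lagrangian is L = (1/2)(y')^2 - 50 y^2.
∂L/∂y = -100y.
∂L/∂y' = y'.
The Euler-Lagrange equation d/dx(∂L/∂y') − ∂L/∂y = 0 becomes:
    y'' + 100 y = 0
General solution: y(x) = A sin(10x) + B cos(10x), where A and B are arbitrary constants fixed by the endpoint conditions.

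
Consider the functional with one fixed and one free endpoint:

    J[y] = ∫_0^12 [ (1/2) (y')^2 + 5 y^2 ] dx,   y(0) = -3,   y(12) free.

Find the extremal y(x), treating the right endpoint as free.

The Lagrangian L = (1/2) (y')^2 + 5 y^2 gives
    ∂L/∂y = 10 y,   ∂L/∂y' = y'.
Euler-Lagrange: y'' − 10 y = 0.
With k = sqrt(10), the general solution is
    y(x) = A cosh(sqrt(10) x) + B sinh(sqrt(10) x).
Fixed left endpoint y(0) = -3 ⇒ A = -3.
The right endpoint x = 12 is free, so the natural (transversality) condition is ∂L/∂y' |_{x=12} = 0, i.e. y'(12) = 0.
Compute y'(x) = A k sinh(k x) + B k cosh(k x), so
    y'(12) = A k sinh(k·12) + B k cosh(k·12) = 0
    ⇒ B = −A tanh(k·12) = 3 tanh(sqrt(10)·12).
Therefore the extremal is
    y(x) = −3 cosh(sqrt(10) x) + 3 tanh(sqrt(10)·12) sinh(sqrt(10) x).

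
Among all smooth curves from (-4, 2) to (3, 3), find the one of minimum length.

Arc-length functional: J[y] = ∫ sqrt(1 + (y')^2) dx.
Lagrangian L = sqrt(1 + (y')^2) has no explicit y dependence, so ∂L/∂y = 0 and the Euler-Lagrange equation gives
    d/dx( y' / sqrt(1 + (y')^2) ) = 0  ⇒  y' / sqrt(1 + (y')^2) = const.
Hence y' is constant, so y(x) is affine.
Fitting the endpoints (-4, 2) and (3, 3):
    slope m = (3 − 2) / (3 − (-4)) = 1/7,
    intercept c = 2 − m·(-4) = 18/7.
Extremal: y(x) = (1/7) x + 18/7.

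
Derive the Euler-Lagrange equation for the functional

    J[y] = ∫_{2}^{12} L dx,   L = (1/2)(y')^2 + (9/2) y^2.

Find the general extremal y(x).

The Lagrangian is L = (1/2)(y')^2 + (9/2) y^2.
∂L/∂y = 9y.
∂L/∂y' = y'.
The Euler-Lagrange equation d/dx(∂L/∂y') − ∂L/∂y = 0 becomes:
    y'' - 9 y = 0
General solution: y(x) = A e^(3x) + B e^(-3x), where A and B are arbitrary constants fixed by the endpoint conditions.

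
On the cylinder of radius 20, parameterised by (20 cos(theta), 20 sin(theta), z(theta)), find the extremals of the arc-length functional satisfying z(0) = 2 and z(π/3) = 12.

Parameterise the cylinder of radius R = 20 as
    r(θ) = (20 cos θ, 20 sin θ, z(θ)).
The arc-length element is
    ds = sqrt(400 + (dz/dθ)^2) dθ,
so the Lagrangian is L = sqrt(400 + z'^2).
L depends on z' only, not on z or θ, so ∂L/∂z = 0 and
    ∂L/∂z' = z' / sqrt(400 + z'^2).
The Euler-Lagrange equation gives
    d/dθ( z' / sqrt(400 + z'^2) ) = 0,
so z' is constant. Integrating once:
    z(θ) = a θ + b,
a helix on the cylinder (a straight line when the cylinder is unrolled). The constants a, b are determined by the endpoint conditions.
With endpoint conditions z(0) = 2 and z(π/3) = 12: from z(0) = b we get b = 2, and a·π/3 + 2 = 12 gives a = 30/π, so
    z(θ) = (30/π) θ + 2.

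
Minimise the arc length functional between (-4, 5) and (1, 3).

Arc-length functional: J[y] = ∫ sqrt(1 + (y')^2) dx.
Lagrangian L = sqrt(1 + (y')^2) has no explicit y dependence, so ∂L/∂y = 0 and the Euler-Lagrange equation gives
    d/dx( y' / sqrt(1 + (y')^2) ) = 0  ⇒  y' / sqrt(1 + (y')^2) = const.
Hence y' is constant, so y(x) is affine.
Fitting the endpoints (-4, 5) and (1, 3):
    slope m = (3 − 5) / (1 − (-4)) = -2/5,
    intercept c = 5 − m·(-4) = 17/5.
Extremal: y(x) = (-2/5) x + 17/5.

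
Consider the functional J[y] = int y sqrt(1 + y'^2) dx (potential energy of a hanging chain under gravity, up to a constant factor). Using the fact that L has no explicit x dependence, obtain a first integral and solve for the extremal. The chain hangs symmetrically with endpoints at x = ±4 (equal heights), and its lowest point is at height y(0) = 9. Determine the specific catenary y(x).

The Lagrangian L(y, y') = y sqrt(1 + y'^2) has no explicit x dependence, so the Beltrami identity applies:
    L − y' ∂L/∂y' = C.
Compute ∂L/∂y' = y · y' / sqrt(1 + y'^2). Then
    L − y' ∂L/∂y'
    = y sqrt(1 + y'^2) − y · y'^2 / sqrt(1 + y'^2)
    = y (1 + y'^2 − y'^2) / sqrt(1 + y'^2)
    = y / sqrt(1 + y'^2) = C.
Squaring gives y^2 = C^2 (1 + y'^2), i.e.
    y'^2 = y^2 / C^2 − 1.
Separating variables,
    dy / sqrt(y^2 − C^2) = dx / C,
and integrating gives arccosh(y / C) = (x − a)/C, so
    y(x) = C cosh((x − a)/C),
the catenary. The constants C and a are fixed by the two endpoint conditions (and, for the hanging-chain problem, the length constraint selects C).
Now fit the given data. The endpoints x = ±4 are symmetric at equal height, so the catenary is even about its minimum: a = 0 and y(x) = C cosh(x/C). The lowest point is y(0) = C cosh(0) = C, and we are told y(0) = 9, so C = 9. Therefore
    y(x) = 9 cosh(x/9),
and at the endpoints
    y(±4) = 9 cosh(4/9).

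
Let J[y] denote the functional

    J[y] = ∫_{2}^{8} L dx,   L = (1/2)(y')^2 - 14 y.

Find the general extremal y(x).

The Lagrangian is L = (1/2)(y')^2 - 14 y.
∂L/∂y = -14.
∂L/∂y' = y'.
The Euler-Lagrange equation d/dx(∂L/∂y') − ∂L/∂y = 0 becomes:
    y'' + 14 = 0
General solution: y(x) = -7 x^2 + A x + B, where A and B are arbitrary constants fixed by the endpoint conditions.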